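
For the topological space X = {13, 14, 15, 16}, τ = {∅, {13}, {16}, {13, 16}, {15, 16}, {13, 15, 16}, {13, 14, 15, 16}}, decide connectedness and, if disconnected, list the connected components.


(X, τ) is connected.

Find clopen sets (U ∈ τ with X ∖ U ∈ τ):
  U = ∅, X ∖ U = {13, 14, 15, 16} — both open, so U is clopen.
  U = {13, 14, 15, 16}, X ∖ U = ∅ — both open, so U is clopen.
Only trivial clopens (∅ and X) exist, so (X, τ) is connected.
Compute connected components by grouping points that agree on all clopens:
  component: {13, 14, 15, 16}


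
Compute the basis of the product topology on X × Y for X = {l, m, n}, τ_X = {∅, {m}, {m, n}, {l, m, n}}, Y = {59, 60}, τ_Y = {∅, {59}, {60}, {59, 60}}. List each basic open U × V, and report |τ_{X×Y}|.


Basis B = {∅ × ∅, {m} × {59}, {m} × {60}, {m} × {59, 60}, {m, n} × {59}, {m, n} × {60}, {l, m, n} × {59}, {l, m, n} × {60}, {m, n} × {59, 60}, {l, m, n} × {59, 60}}; |τ_{X×Y}| = 16.

Enumerate products U × V with U ∈ τ_X, V ∈ τ_Y (deduplicated):
  ∅ × ∅ = {} (∅)
  {m} × {59} = {(m,59)}
  {m} × {60} = {(m,60)}
  {m} × {59, 60} = {(m,59), (m,60)}
  {m, n} × {59} = {(m,59), (n,59)}
  {m, n} × {60} = {(m,60), (n,60)}
  {l, m, n} × {59} = {(l,59), (m,59), (n,59)}
  {l, m, n} × {60} = {(l,60), (m,60), (n,60)}
  {m, n} × {59, 60} = {(m,59), (m,60), (n,59), (n,60)}
  {l, m, n} × {59, 60} = {(l,59), (l,60), (m,59), (m,60), (n,59), (n,60)}
These 10 distinct sets form the basis B.
Close under arbitrary unions to get τ_{X×Y}; counting gives |τ_{X×Y}| = 16.


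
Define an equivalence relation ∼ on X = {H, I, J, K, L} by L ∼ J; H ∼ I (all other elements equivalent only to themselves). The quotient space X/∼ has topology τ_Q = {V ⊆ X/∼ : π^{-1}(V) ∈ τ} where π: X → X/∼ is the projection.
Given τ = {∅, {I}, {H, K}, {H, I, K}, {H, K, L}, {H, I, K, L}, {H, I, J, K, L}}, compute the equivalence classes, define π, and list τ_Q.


X/∼ = {[H=I], [J=L], [K]}; |τ_Q| = 3.

Equivalence classes: [H=I], [J=L], [K].
Quotient map π: X → X/∼ sends H ↦ [H=I], I ↦ [H=I], J ↦ [J=L], K ↦ [K], L ↦ [J=L].
For each subset V ⊆ X/∼, compute π^{-1}(V) ⊆ X and check whether π^{-1}(V) ∈ τ. V is open in τ_Q iff π^{-1}(V) ∈ τ.
  V = {}: π^{-1}(V) = ∅ ∈ τ ✓.
  V = {[H=I]}: π^{-1}(V) = {H, I} ∉ τ ✗.
  V = {[J=L]}: π^{-1}(V) = {J, L} ∉ τ ✗.
  V = {[H=I], [J=L]}: π^{-1}(V) = {H, I, J, L} ∉ τ ✗.
  V = {[K]}: π^{-1}(V) = {K} ∉ τ ✗.
  V = {[H=I], [K]}: π^{-1}(V) = {H, I, K} ∈ τ ✓.
  V = {[J=L], [K]}: π^{-1}(V) = {J, K, L} ∉ τ ✗.
  V = {[H=I], [J=L], [K]}: π^{-1}(V) = {H, I, J, K, L} ∈ τ ✓.
Open sets in the quotient: τ_Q = {{}, {[H=I], [K]}, {[H=I], [J=L], [K]}} (3 elements).


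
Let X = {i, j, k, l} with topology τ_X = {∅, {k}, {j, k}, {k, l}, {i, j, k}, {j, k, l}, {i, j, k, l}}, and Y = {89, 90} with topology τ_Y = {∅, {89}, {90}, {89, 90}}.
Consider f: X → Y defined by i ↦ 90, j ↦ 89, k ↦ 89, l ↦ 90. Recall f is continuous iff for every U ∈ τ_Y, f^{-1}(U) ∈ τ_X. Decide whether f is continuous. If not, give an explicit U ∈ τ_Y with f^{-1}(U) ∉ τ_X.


f is NOT continuous.

Compute f^{-1}(U) for each U ∈ τ_Y:
  U = ∅: f^{-1}(U) = ∅ ∈ τ_X ✓.
  U = {89}: f^{-1}(U) = {j, k} ∈ τ_X ✓.
  U = {90}: f^{-1}(U) = {i, l} ∉ τ_X ✗.
  U = {89, 90}: f^{-1}(U) = {i, j, k, l} ∈ τ_X ✓.
Found U = {90} with f^{-1}(U) = {i, l} not in τ_X. Therefore f is NOT continuous.


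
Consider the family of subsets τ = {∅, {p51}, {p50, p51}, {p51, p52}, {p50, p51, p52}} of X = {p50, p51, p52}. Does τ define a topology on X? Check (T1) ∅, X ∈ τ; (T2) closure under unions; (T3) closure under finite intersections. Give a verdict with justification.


τ IS a topology on X.

Axiom (T1): ∅ ∈ τ? Yes; X ∈ τ? Yes.
Axiom (T2/T3): check pairwise unions and intersections of members of τ.
All pairwise intersections and unions checked — each lies in τ. Therefore τ satisfies (T1), (T2), (T3): it IS a topology on X.


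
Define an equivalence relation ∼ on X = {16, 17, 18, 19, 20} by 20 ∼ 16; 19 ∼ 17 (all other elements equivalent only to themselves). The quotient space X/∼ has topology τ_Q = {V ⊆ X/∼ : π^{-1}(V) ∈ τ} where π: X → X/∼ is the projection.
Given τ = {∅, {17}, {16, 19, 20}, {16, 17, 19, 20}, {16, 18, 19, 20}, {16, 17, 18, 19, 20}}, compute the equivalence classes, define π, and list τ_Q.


X/∼ = {[16=20], [17=19], [18]}; |τ_Q| = 3.

Equivalence classes: [16=20], [17=19], [18].
Quotient map π: X → X/∼ sends 16 ↦ [16=20], 17 ↦ [17=19], 18 ↦ [18], 19 ↦ [17=19], 20 ↦ [16=20].
For each subset V ⊆ X/∼, compute π^{-1}(V) ⊆ X and check whether π^{-1}(V) ∈ τ. V is open in τ_Q iff π^{-1}(V) ∈ τ.
  V = {}: π^{-1}(V) = ∅ ∈ τ ✓.
  V = {[16=20]}: π^{-1}(V) = {16, 20} ∉ τ ✗.
  V = {[17=19]}: π^{-1}(V) = {17, 19} ∉ τ ✗.
  V = {[16=20], [17=19]}: π^{-1}(V) = {16, 17, 19, 20} ∈ τ ✓.
  V = {[18]}: π^{-1}(V) = {18} ∉ τ ✗.
  V = {[16=20], [18]}: π^{-1}(V) = {16, 18, 20} ∉ τ ✗.
  V = {[17=19], [18]}: π^{-1}(V) = {17, 18, 19} ∉ τ ✗.
  V = {[16=20], [17=19], [18]}: π^{-1}(V) = {16, 17, 18, 19, 20} ∈ τ ✓.
Open sets in the quotient: τ_Q = {{}, {[16=20], [17=19]}, {[16=20], [17=19], [18]}} (3 elements).


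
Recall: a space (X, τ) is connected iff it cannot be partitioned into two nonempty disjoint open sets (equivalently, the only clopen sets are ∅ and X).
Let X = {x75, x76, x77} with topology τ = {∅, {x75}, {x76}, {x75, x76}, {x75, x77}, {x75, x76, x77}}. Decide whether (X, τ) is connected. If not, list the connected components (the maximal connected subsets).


(X, τ) is disconnected; components = [{x76}, {x75, x77}].

Find clopen sets (U ∈ τ with X ∖ U ∈ τ):
  U = ∅, X ∖ U = {x75, x76, x77} — both open, so U is clopen.
  U = {x76}, X ∖ U = {x75, x77} — both open, so U is clopen.
  U = {x75, x77}, X ∖ U = {x76} — both open, so U is clopen.
  U = {x75, x76, x77}, X ∖ U = ∅ — both open, so U is clopen.
Nontrivial clopen(s) exist: e.g. {x76}. So (X, τ) is disconnected.
Compute connected components by grouping points that agree on all clopens:
  component: {x76}
  component: {x75, x77}


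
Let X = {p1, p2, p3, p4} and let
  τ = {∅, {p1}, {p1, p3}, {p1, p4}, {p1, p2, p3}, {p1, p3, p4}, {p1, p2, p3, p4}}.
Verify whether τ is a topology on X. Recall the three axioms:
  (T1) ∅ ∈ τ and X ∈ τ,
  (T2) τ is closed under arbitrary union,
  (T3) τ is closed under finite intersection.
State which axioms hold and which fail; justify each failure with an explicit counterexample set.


τ IS a topology on X.

Axiom (T1): ∅ ∈ τ? Yes; X ∈ τ? Yes.
Axiom (T2/T3): check pairwise unions and intersections of members of τ.
All pairwise intersections and unions checked — each lies in τ. Therefore τ satisfies (T1), (T2), (T3): it IS a topology on X.


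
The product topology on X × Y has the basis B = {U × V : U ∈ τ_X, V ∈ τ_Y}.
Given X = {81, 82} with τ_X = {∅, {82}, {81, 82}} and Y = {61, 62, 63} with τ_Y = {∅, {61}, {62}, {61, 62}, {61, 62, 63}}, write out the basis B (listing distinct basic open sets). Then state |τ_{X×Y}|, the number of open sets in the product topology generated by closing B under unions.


Basis B = {∅ × ∅, {82} × {61}, {82} × {62}, {81, 82} × {61}, {81, 82} × {62}, {82} × {61, 62}, {82} × {61, 62, 63}, {81, 82} × {61, 62}, {81, 82} × {61, 62, 63}}; |τ_{X×Y}| = 14.

Enumerate products U × V with U ∈ τ_X, V ∈ τ_Y (deduplicated):
  ∅ × ∅ = {} (∅)
  {82} × {61} = {(82,61)}
  {82} × {62} = {(82,62)}
  {81, 82} × {61} = {(81,61), (82,61)}
  {81, 82} × {62} = {(81,62), (82,62)}
  {82} × {61, 62} = {(82,61), (82,62)}
  {82} × {61, 62, 63} = {(82,61), (82,62), (82,63)}
  {81, 82} × {61, 62} = {(81,61), (81,62), (82,61), (82,62)}
  {81, 82} × {61, 62, 63} = {(81,61), (81,62), (81,63), (82,61), (82,62), (82,63)}
These 9 distinct sets form the basis B.
Close under arbitrary unions to get τ_{X×Y}; counting gives |τ_{X×Y}| = 14.


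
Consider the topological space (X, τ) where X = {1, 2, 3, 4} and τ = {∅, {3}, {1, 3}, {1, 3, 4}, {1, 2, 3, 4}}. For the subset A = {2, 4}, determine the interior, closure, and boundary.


int(A) = ∅, cl(A) = {2, 4}, ∂A = {2, 4}.

Closed sets in (X, τ) are complements of opens:
  closed(X, τ) = {∅, {2}, {2, 4}, {1, 2, 4}, {1, 2, 3, 4}}.
int(A) = ⋃ {U ∈ τ : U ⊆ A}. Opens contained in A: ∅.
Taking the union of these: int(A) = ∅.
cl(A) = ⋂ {C closed : A ⊆ C}. Closed sets containing A: {2, 4}, {1, 2, 4}, {1, 2, 3, 4}.
Intersecting these: cl(A) = {2, 4}.
∂A = cl(A) ∖ int(A) = {2, 4} ∖ ∅ = {2, 4}.


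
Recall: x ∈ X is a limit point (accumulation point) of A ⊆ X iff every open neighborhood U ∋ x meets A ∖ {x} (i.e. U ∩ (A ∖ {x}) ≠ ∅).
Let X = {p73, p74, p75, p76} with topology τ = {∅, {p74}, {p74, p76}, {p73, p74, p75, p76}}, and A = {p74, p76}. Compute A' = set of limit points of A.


A' = {p73, p75, p76}

For each x ∈ X, list the open sets U ∈ τ with x ∈ U, then check whether U ∩ (A ∖ {x}) ≠ ∅ for every such U.
  x = p73: opens ∋ x are {p73, p74, p75, p76}; each meets A ∖ {p73}, so x IS a limit point.
  x = p74: open {p74} ∋ x has {p74} ∩ (A ∖ {p74}) = ∅, so x is NOT a limit point.
  x = p75: opens ∋ x are {p73, p74, p75, p76}; each meets A ∖ {p75}, so x IS a limit point.
  x = p76: opens ∋ x are {p74, p76}, {p73, p74, p75, p76}; each meets A ∖ {p76}, so x IS a limit point.
Collecting: A' = {p73, p75, p76}.


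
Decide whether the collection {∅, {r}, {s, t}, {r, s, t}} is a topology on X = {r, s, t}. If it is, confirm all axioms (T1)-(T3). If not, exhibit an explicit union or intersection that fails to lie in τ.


τ IS a topology on X.

Axiom (T1): ∅ ∈ τ? Yes; X ∈ τ? Yes.
Axiom (T2/T3): check pairwise unions and intersections of members of τ.
All pairwise intersections and unions checked — each lies in τ. Therefore τ satisfies (T1), (T2), (T3): it IS a topology on X.


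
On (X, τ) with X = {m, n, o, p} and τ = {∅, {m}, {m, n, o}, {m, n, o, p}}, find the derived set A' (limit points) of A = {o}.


A' = {n, p}

For each x ∈ X, list the open sets U ∈ τ with x ∈ U, then check whether U ∩ (A ∖ {x}) ≠ ∅ for every such U.
  x = m: open {m} ∋ x has {m} ∩ (A ∖ {m}) = ∅, so x is NOT a limit point.
  x = n: opens ∋ x are {m, n, o}, {m, n, o, p}; each meets A ∖ {n}, so x IS a limit point.
  x = o: open {m, n, o} ∋ x has {m, n, o} ∩ (A ∖ {o}) = ∅, so x is NOT a limit point.
  x = p: opens ∋ x are {m, n, o, p}; each meets A ∖ {p}, so x IS a limit point.
Collecting: A' = {n, p}.


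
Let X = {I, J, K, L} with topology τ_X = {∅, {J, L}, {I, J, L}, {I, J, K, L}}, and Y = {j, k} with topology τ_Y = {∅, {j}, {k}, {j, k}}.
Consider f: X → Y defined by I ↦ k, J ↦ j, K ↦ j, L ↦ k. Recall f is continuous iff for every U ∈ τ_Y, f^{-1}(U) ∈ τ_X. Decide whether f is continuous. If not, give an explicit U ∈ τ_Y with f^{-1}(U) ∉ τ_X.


f is NOT continuous.

Compute f^{-1}(U) for each U ∈ τ_Y:
  U = ∅: f^{-1}(U) = ∅ ∈ τ_X ✓.
  U = {j}: f^{-1}(U) = {J, K} ∉ τ_X ✗.
  U = {k}: f^{-1}(U) = {I, L} ∉ τ_X ✗.
  U = {j, k}: f^{-1}(U) = {I, J, K, L} ∈ τ_X ✓.
Found U = {j} with f^{-1}(U) = {J, K} not in τ_X. Therefore f is NOT continuous.


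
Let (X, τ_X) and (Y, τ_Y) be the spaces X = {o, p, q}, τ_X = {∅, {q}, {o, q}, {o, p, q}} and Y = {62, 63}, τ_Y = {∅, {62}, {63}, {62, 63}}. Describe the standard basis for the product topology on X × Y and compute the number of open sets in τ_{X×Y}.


Basis B = {∅ × ∅, {q} × {62}, {q} × {63}, {o, q} × {62}, {o, q} × {63}, {q} × {62, 63}, {o, p, q} × {62}, {o, p, q} × {63}, {o, q} × {62, 63}, {o, p, q} × {62, 63}}; |τ_{X×Y}| = 16.

Enumerate products U × V with U ∈ τ_X, V ∈ τ_Y (deduplicated):
  ∅ × ∅ = {} (∅)
  {q} × {62} = {(q,62)}
  {q} × {63} = {(q,63)}
  {o, q} × {62} = {(o,62), (q,62)}
  {o, q} × {63} = {(o,63), (q,63)}
  {q} × {62, 63} = {(q,62), (q,63)}
  {o, p, q} × {62} = {(o,62), (p,62), (q,62)}
  {o, p, q} × {63} = {(o,63), (p,63), (q,63)}
  {o, q} × {62, 63} = {(o,62), (o,63), (q,62), (q,63)}
  {o, p, q} × {62, 63} = {(o,62), (o,63), (p,62), (p,63), (q,62), (q,63)}
These 10 distinct sets form the basis B.
Close under arbitrary unions to get τ_{X×Y}; counting gives |τ_{X×Y}| = 16.


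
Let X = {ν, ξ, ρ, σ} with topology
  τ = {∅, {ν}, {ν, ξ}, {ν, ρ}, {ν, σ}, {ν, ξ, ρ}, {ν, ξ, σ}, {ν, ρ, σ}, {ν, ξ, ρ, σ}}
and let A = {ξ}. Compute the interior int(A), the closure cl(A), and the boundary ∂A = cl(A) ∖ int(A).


int(A) = ∅, cl(A) = {ξ}, ∂A = {ξ}.

Closed sets in (X, τ) are complements of opens:
  closed(X, τ) = {∅, {ξ}, {ρ}, {σ}, {ξ, ρ}, {ξ, σ}, {ρ, σ}, {ξ, ρ, σ}, {ν, ξ, ρ, σ}}.
int(A) = ⋃ {U ∈ τ : U ⊆ A}. Opens contained in A: ∅.
Taking the union of these: int(A) = ∅.
cl(A) = ⋂ {C closed : A ⊆ C}. Closed sets containing A: {ξ}, {ξ, ρ}, {ξ, σ}, {ξ, ρ, σ}, {ν, ξ, ρ, σ}.
Intersecting these: cl(A) = {ξ}.
∂A = cl(A) ∖ int(A) = {ξ} ∖ ∅ = {ξ}.


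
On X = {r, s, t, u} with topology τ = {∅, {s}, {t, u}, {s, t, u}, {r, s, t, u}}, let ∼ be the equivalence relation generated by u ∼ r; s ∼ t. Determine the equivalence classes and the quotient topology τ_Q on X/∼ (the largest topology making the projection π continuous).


X/∼ = {[r=u], [s=t]}; |τ_Q| = 2.

Equivalence classes: [r=u], [s=t].
Quotient map π: X → X/∼ sends r ↦ [r=u], s ↦ [s=t], t ↦ [s=t], u ↦ [r=u].
For each subset V ⊆ X/∼, compute π^{-1}(V) ⊆ X and check whether π^{-1}(V) ∈ τ. V is open in τ_Q iff π^{-1}(V) ∈ τ.
  V = {}: π^{-1}(V) = ∅ ∈ τ ✓.
  V = {[r=u]}: π^{-1}(V) = {r, u} ∉ τ ✗.
  V = {[s=t]}: π^{-1}(V) = {s, t} ∉ τ ✗.
  V = {[r=u], [s=t]}: π^{-1}(V) = {r, s, t, u} ∈ τ ✓.
Open sets in the quotient: τ_Q = {{}, {[r=u], [s=t]}} (2 elements).


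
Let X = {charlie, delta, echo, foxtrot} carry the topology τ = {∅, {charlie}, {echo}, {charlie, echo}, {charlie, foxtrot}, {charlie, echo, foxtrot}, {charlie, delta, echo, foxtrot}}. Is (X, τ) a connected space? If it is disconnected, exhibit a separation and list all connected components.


(X, τ) is connected.

Find clopen sets (U ∈ τ with X ∖ U ∈ τ):
  U = ∅, X ∖ U = {charlie, delta, echo, foxtrot} — both open, so U is clopen.
  U = {charlie, delta, echo, foxtrot}, X ∖ U = ∅ — both open, so U is clopen.
Only trivial clopens (∅ and X) exist, so (X, τ) is connected.
Compute connected components by grouping points that agree on all clopens:
  component: {charlie, delta, echo, foxtrot}


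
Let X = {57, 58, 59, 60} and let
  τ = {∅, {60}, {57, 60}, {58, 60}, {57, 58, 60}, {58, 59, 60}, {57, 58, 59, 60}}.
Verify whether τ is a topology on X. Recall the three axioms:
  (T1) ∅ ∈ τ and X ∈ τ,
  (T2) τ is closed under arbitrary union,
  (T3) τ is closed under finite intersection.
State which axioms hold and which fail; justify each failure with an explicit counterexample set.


τ IS a topology on X.

Axiom (T1): ∅ ∈ τ? Yes; X ∈ τ? Yes.
Axiom (T2/T3): check pairwise unions and intersections of members of τ.
All pairwise intersections and unions checked — each lies in τ. Therefore τ satisfies (T1), (T2), (T3): it IS a topology on X.


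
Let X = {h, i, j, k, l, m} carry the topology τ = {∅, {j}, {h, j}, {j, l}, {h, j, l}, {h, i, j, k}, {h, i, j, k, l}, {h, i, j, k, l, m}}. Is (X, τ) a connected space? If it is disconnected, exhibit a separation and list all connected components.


(X, τ) is connected.

Find clopen sets (U ∈ τ with X ∖ U ∈ τ):
  U = ∅, X ∖ U = {h, i, j, k, l, m} — both open, so U is clopen.
  U = {h, i, j, k, l, m}, X ∖ U = ∅ — both open, so U is clopen.
Only trivial clopens (∅ and X) exist, so (X, τ) is connected.
Compute connected components by grouping points that agree on all clopens:
  component: {h, i, j, k, l, m}


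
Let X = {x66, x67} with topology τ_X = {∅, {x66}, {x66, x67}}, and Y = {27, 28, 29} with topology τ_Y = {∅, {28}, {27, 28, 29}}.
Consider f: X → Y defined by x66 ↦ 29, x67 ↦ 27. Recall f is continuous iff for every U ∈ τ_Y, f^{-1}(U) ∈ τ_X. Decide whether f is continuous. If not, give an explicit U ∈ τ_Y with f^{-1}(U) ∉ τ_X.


f IS continuous.

Compute f^{-1}(U) for each U ∈ τ_Y:
  U = ∅: f^{-1}(U) = ∅ ∈ τ_X ✓.
  U = {28}: f^{-1}(U) = ∅ ∈ τ_X ✓.
  U = {27, 28, 29}: f^{-1}(U) = {x66, x67} ∈ τ_X ✓.
Every preimage lies in τ_X, so f IS continuous.


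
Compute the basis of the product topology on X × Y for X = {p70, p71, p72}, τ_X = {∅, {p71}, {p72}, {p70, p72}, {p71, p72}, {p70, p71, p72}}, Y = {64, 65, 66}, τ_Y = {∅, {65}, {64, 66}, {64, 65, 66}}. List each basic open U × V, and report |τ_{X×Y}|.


Basis B = {∅ × ∅, {p71} × {65}, {p72} × {65}, {p70, p72} × {65}, {p71} × {64, 66}, {p71, p72} × {65}, {p72} × {64, 66}, {p70, p71, p72} × {65}, {p71} × {64, 65, 66}, {p72} × {64, 65, 66}, {p70, p72} × {64, 66}, {p71, p72} × {64, 66}, {p70, p72} × {64, 65, 66}, {p70, p71, p72} × {64, 66}, {p71, p72} × {64, 65, 66}, {p70, p71, p72} × {64, 65, 66}}; |τ_{X×Y}| = 36.

Enumerate products U × V with U ∈ τ_X, V ∈ τ_Y (deduplicated):
  ∅ × ∅ = {} (∅)
  {p71} × {65} = {(p71,65)}
  {p72} × {65} = {(p72,65)}
  {p70, p72} × {65} = {(p70,65), (p72,65)}
  {p71} × {64, 66} = {(p71,64), (p71,66)}
  {p71, p72} × {65} = {(p71,65), (p72,65)}
  {p72} × {64, 66} = {(p72,64), (p72,66)}
  {p70, p71, p72} × {65} = {(p70,65), (p71,65), (p72,65)}
  {p71} × {64, 65, 66} = {(p71,64), (p71,65), (p71,66)}
  {p72} × {64, 65, 66} = {(p72,64), (p72,65), (p72,66)}
  {p70, p72} × {64, 66} = {(p70,64), (p70,66), (p72,64), (p72,66)}
  {p71, p72} × {64, 66} = {(p71,64), (p71,66), (p72,64), (p72,66)}
  {p70, p72} × {64, 65, 66} = {(p70,64), (p70,65), (p70,66), (p72,64), (p72,65), (p72,66)}
  {p70, p71, p72} × {64, 66} = {(p70,64), (p70,66), (p71,64), (p71,66), (p72,64), (p72,66)}
  {p71, p72} × {64, 65, 66} = {(p71,64), (p71,65), (p71,66), (p72,64), (p72,65), (p72,66)}
  {p70, p71, p72} × {64, 65, 66} = {(p70,64), (p70,65), (p70,66), (p71,64), (p71,65), (p71,66), (p72,64), (p72,65), (p72,66)}
These 16 distinct sets form the basis B.
Close under arbitrary unions to get τ_{X×Y}; counting gives |τ_{X×Y}| = 36.


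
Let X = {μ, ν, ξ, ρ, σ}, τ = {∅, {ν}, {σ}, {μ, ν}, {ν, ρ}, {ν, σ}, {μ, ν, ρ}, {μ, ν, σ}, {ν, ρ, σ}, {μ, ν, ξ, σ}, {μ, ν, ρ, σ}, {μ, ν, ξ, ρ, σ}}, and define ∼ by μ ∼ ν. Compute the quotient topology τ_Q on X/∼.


X/∼ = {[μ=ν], [ξ], [ρ], [σ]}; |τ_Q| = 8.

Equivalence classes: [μ=ν], [ξ], [ρ], [σ].
Quotient map π: X → X/∼ sends μ ↦ [μ=ν], ν ↦ [μ=ν], ξ ↦ [ξ], ρ ↦ [ρ], σ ↦ [σ].
For each subset V ⊆ X/∼, compute π^{-1}(V) ⊆ X and check whether π^{-1}(V) ∈ τ. V is open in τ_Q iff π^{-1}(V) ∈ τ.
  V = {}: π^{-1}(V) = ∅ ∈ τ ✓.
  V = {[μ=ν]}: π^{-1}(V) = {μ, ν} ∈ τ ✓.
  V = {[ξ]}: π^{-1}(V) = {ξ} ∉ τ ✗.
  V = {[μ=ν], [ξ]}: π^{-1}(V) = {μ, ν, ξ} ∉ τ ✗.
  V = {[ρ]}: π^{-1}(V) = {ρ} ∉ τ ✗.
  V = {[μ=ν], [ρ]}: π^{-1}(V) = {μ, ν, ρ} ∈ τ ✓.
  V = {[ξ], [ρ]}: π^{-1}(V) = {ξ, ρ} ∉ τ ✗.
  V = {[μ=ν], [ξ], [ρ]}: π^{-1}(V) = {μ, ν, ξ, ρ} ∉ τ ✗.
  V = {[σ]}: π^{-1}(V) = {σ} ∈ τ ✓.
  V = {[μ=ν], [σ]}: π^{-1}(V) = {μ, ν, σ} ∈ τ ✓.
  V = {[ξ], [σ]}: π^{-1}(V) = {ξ, σ} ∉ τ ✗.
  V = {[μ=ν], [ξ], [σ]}: π^{-1}(V) = {μ, ν, ξ, σ} ∈ τ ✓.
  V = {[ρ], [σ]}: π^{-1}(V) = {ρ, σ} ∉ τ ✗.
  V = {[μ=ν], [ρ], [σ]}: π^{-1}(V) = {μ, ν, ρ, σ} ∈ τ ✓.
  V = {[ξ], [ρ], [σ]}: π^{-1}(V) = {ξ, ρ, σ} ∉ τ ✗.
  V = {[μ=ν], [ξ], [ρ], [σ]}: π^{-1}(V) = {μ, ν, ξ, ρ, σ} ∈ τ ✓.
Open sets in the quotient: τ_Q = {{}, {[μ=ν]}, {[μ=ν], [ρ]}, {[σ]}, {[μ=ν], [σ]}, {[μ=ν], [ξ], [σ]}, {[μ=ν], [ρ], [σ]}, {[μ=ν], [ξ], [ρ], [σ]}} (8 elements).


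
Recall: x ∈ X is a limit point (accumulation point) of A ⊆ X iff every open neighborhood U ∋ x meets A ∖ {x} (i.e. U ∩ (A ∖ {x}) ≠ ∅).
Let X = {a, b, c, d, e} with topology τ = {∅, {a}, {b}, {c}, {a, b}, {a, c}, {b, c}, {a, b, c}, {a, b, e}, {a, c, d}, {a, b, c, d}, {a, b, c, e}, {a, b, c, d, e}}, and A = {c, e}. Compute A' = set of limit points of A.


A' = {d}

For each x ∈ X, list the open sets U ∈ τ with x ∈ U, then check whether U ∩ (A ∖ {x}) ≠ ∅ for every such U.
  x = a: open {a} ∋ x has {a} ∩ (A ∖ {a}) = ∅, so x is NOT a limit point.
  x = b: open {b} ∋ x has {b} ∩ (A ∖ {b}) = ∅, so x is NOT a limit point.
  x = c: open {c} ∋ x has {c} ∩ (A ∖ {c}) = ∅, so x is NOT a limit point.
  x = d: opens ∋ x are {a, c, d}, {a, b, c, d}, {a, b, c, d, e}; each meets A ∖ {d}, so x IS a limit point.
  x = e: open {a, b, e} ∋ x has {a, b, e} ∩ (A ∖ {e}) = ∅, so x is NOT a limit point.
Collecting: A' = {d}.


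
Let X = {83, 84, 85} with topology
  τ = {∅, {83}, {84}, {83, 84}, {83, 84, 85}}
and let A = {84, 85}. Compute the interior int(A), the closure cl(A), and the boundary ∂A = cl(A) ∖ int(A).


int(A) = {84}, cl(A) = {84, 85}, ∂A = {85}.

Closed sets in (X, τ) are complements of opens:
  closed(X, τ) = {∅, {85}, {83, 85}, {84, 85}, {83, 84, 85}}.
int(A) = ⋃ {U ∈ τ : U ⊆ A}. Opens contained in A: ∅, {84}.
Taking the union of these: int(A) = {84}.
cl(A) = ⋂ {C closed : A ⊆ C}. Closed sets containing A: {84, 85}, {83, 84, 85}.
Intersecting these: cl(A) = {84, 85}.
∂A = cl(A) ∖ int(A) = {84, 85} ∖ {84} = {85}.


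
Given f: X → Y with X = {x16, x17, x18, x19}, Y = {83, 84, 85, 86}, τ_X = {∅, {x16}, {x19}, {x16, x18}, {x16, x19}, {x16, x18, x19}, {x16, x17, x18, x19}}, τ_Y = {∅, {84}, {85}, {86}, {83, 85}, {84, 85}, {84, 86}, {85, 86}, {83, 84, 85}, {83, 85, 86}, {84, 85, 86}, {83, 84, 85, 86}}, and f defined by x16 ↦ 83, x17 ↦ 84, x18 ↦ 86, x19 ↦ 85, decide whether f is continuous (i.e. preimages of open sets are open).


f is NOT continuous.

Compute f^{-1}(U) for each U ∈ τ_Y:
  U = ∅: f^{-1}(U) = ∅ ∈ τ_X ✓.
  U = {84}: f^{-1}(U) = {x17} ∉ τ_X ✗.
  U = {85}: f^{-1}(U) = {x19} ∈ τ_X ✓.
  U = {86}: f^{-1}(U) = {x18} ∉ τ_X ✗.
  U = {83, 85}: f^{-1}(U) = {x16, x19} ∈ τ_X ✓.
  U = {84, 85}: f^{-1}(U) = {x17, x19} ∉ τ_X ✗.
  U = {84, 86}: f^{-1}(U) = {x17, x18} ∉ τ_X ✗.
  U = {85, 86}: f^{-1}(U) = {x18, x19} ∉ τ_X ✗.
  U = {83, 84, 85}: f^{-1}(U) = {x16, x17, x19} ∉ τ_X ✗.
  U = {83, 85, 86}: f^{-1}(U) = {x16, x18, x19} ∈ τ_X ✓.
  U = {84, 85, 86}: f^{-1}(U) = {x17, x18, x19} ∉ τ_X ✗.
  U = {83, 84, 85, 86}: f^{-1}(U) = {x16, x17, x18, x19} ∈ τ_X ✓.
Found U = {84} with f^{-1}(U) = {x17} not in τ_X. Therefore f is NOT continuous.


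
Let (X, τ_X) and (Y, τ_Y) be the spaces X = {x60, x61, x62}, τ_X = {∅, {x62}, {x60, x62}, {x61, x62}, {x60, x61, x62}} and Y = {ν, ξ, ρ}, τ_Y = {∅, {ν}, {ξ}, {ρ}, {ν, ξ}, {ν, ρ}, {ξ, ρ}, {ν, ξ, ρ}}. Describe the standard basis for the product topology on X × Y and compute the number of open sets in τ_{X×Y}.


Basis B = {∅ × ∅, {x62} × {ν}, {x62} × {ξ}, {x62} × {ρ}, {x60, x62} × {ν}, {x60, x62} × {ξ}, {x60, x62} × {ρ}, {x61, x62} × {ν}, {x61, x62} × {ξ}, {x61, x62} × {ρ}, {x62} × {ν, ξ}, {x62} × {ν, ρ}, {x62} × {ξ, ρ}, {x60, x61, x62} × {ν}, {x60, x61, x62} × {ξ}, {x60, x61, x62} × {ρ}, {x62} × {ν, ξ, ρ}, {x60, x62} × {ν, ξ}, {x60, x62} × {ν, ρ}, {x60, x62} × {ξ, ρ}, {x61, x62} × {ν, ξ}, {x61, x62} × {ν, ρ}, {x61, x62} × {ξ, ρ}, {x60, x62} × {ν, ξ, ρ}, {x60, x61, x62} × {ν, ξ}, {x60, x61, x62} × {ν, ρ}, {x60, x61, x62} × {ξ, ρ}, {x61, x62} × {ν, ξ, ρ}, {x60, x61, x62} × {ν, ξ, ρ}}; |τ_{X×Y}| = 125.

Enumerate products U × V with U ∈ τ_X, V ∈ τ_Y (deduplicated):
  ∅ × ∅ = {} (∅)
  {x62} × {ν} = {(x62,ν)}
  {x62} × {ξ} = {(x62,ξ)}
  {x62} × {ρ} = {(x62,ρ)}
  {x60, x62} × {ν} = {(x60,ν), (x62,ν)}
  {x60, x62} × {ξ} = {(x60,ξ), (x62,ξ)}
  {x60, x62} × {ρ} = {(x60,ρ), (x62,ρ)}
  {x61, x62} × {ν} = {(x61,ν), (x62,ν)}
  {x61, x62} × {ξ} = {(x61,ξ), (x62,ξ)}
  {x61, x62} × {ρ} = {(x61,ρ), (x62,ρ)}
  {x62} × {ν, ξ} = {(x62,ν), (x62,ξ)}
  {x62} × {ν, ρ} = {(x62,ν), (x62,ρ)}
  {x62} × {ξ, ρ} = {(x62,ξ), (x62,ρ)}
  {x60, x61, x62} × {ν} = {(x60,ν), (x61,ν), (x62,ν)}
  {x60, x61, x62} × {ξ} = {(x60,ξ), (x61,ξ), (x62,ξ)}
  {x60, x61, x62} × {ρ} = {(x60,ρ), (x61,ρ), (x62,ρ)}
  {x62} × {ν, ξ, ρ} = {(x62,ν), (x62,ξ), (x62,ρ)}
  {x60, x62} × {ν, ξ} = {(x60,ν), (x60,ξ), (x62,ν), (x62,ξ)}
  {x60, x62} × {ν, ρ} = {(x60,ν), (x60,ρ), (x62,ν), (x62,ρ)}
  {x60, x62} × {ξ, ρ} = {(x60,ξ), (x60,ρ), (x62,ξ), (x62,ρ)}
  {x61, x62} × {ν, ξ} = {(x61,ν), (x61,ξ), (x62,ν), (x62,ξ)}
  {x61, x62} × {ν, ρ} = {(x61,ν), (x61,ρ), (x62,ν), (x62,ρ)}
  {x61, x62} × {ξ, ρ} = {(x61,ξ), (x61,ρ), (x62,ξ), (x62,ρ)}
  {x60, x62} × {ν, ξ, ρ} = {(x60,ν), (x60,ξ), (x60,ρ), (x62,ν), (x62,ξ), (x62,ρ)}
  {x60, x61, x62} × {ν, ξ} = {(x60,ν), (x60,ξ), (x61,ν), (x61,ξ), (x62,ν), (x62,ξ)}
  {x60, x61, x62} × {ν, ρ} = {(x60,ν), (x60,ρ), (x61,ν), (x61,ρ), (x62,ν), (x62,ρ)}
  {x60, x61, x62} × {ξ, ρ} = {(x60,ξ), (x60,ρ), (x61,ξ), (x61,ρ), (x62,ξ), (x62,ρ)}
  {x61, x62} × {ν, ξ, ρ} = {(x61,ν), (x61,ξ), (x61,ρ), (x62,ν), (x62,ξ), (x62,ρ)}
  {x60, x61, x62} × {ν, ξ, ρ} = {(x60,ν), (x60,ξ), (x60,ρ), (x61,ν), (x61,ξ), (x61,ρ), (x62,ν), (x62,ξ), (x62,ρ)}
These 29 distinct sets form the basis B.
Close under arbitrary unions to get τ_{X×Y}; counting gives |τ_{X×Y}| = 125.


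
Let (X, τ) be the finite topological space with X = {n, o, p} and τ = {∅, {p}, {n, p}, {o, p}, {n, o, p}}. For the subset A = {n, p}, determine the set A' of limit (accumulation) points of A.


A' = {n, o}

For each x ∈ X, list the open sets U ∈ τ with x ∈ U, then check whether U ∩ (A ∖ {x}) ≠ ∅ for every such U.
  x = n: opens ∋ x are {n, p}, {n, o, p}; each meets A ∖ {n}, so x IS a limit point.
  x = o: opens ∋ x are {o, p}, {n, o, p}; each meets A ∖ {o}, so x IS a limit point.
  x = p: open {p} ∋ x has {p} ∩ (A ∖ {p}) = ∅, so x is NOT a limit point.
Collecting: A' = {n, o}.


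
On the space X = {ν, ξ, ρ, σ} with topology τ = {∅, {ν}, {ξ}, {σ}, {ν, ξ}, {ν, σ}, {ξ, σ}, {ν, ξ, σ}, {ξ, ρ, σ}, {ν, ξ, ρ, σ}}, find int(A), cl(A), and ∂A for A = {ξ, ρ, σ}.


int(A) = {ξ, ρ, σ}, cl(A) = {ξ, ρ, σ}, ∂A = ∅.

Closed sets in (X, τ) are complements of opens:
  closed(X, τ) = {∅, {ν}, {ρ}, {ν, ρ}, {ξ, ρ}, {ρ, σ}, {ν, ξ, ρ}, {ν, ρ, σ}, {ξ, ρ, σ}, {ν, ξ, ρ, σ}}.
int(A) = ⋃ {U ∈ τ : U ⊆ A}. Opens contained in A: ∅, {ξ}, {σ}, {ξ, σ}, {ξ, ρ, σ}.
Taking the union of these: int(A) = {ξ, ρ, σ}.
cl(A) = ⋂ {C closed : A ⊆ C}. Closed sets containing A: {ξ, ρ, σ}, {ν, ξ, ρ, σ}.
Intersecting these: cl(A) = {ξ, ρ, σ}.
∂A = cl(A) ∖ int(A) = {ξ, ρ, σ} ∖ {ξ, ρ, σ} = ∅.


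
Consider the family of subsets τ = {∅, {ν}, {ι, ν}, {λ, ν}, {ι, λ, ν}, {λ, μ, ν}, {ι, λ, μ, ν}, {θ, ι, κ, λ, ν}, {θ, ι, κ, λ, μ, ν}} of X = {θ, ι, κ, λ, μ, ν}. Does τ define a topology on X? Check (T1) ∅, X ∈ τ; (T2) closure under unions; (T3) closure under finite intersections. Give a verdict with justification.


τ IS a topology on X.

Axiom (T1): ∅ ∈ τ? Yes; X ∈ τ? Yes.
Axiom (T2/T3): check pairwise unions and intersections of members of τ.
All pairwise intersections and unions checked — each lies in τ. Therefore τ satisfies (T1), (T2), (T3): it IS a topology on X.


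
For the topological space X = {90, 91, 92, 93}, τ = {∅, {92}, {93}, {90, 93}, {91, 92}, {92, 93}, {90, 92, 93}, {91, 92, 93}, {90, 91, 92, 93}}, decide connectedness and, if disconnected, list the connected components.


(X, τ) is disconnected; components = [{90, 93}, {91, 92}].

Find clopen sets (U ∈ τ with X ∖ U ∈ τ):
  U = ∅, X ∖ U = {90, 91, 92, 93} — both open, so U is clopen.
  U = {90, 93}, X ∖ U = {91, 92} — both open, so U is clopen.
  U = {91, 92}, X ∖ U = {90, 93} — both open, so U is clopen.
  U = {90, 91, 92, 93}, X ∖ U = ∅ — both open, so U is clopen.
Nontrivial clopen(s) exist: e.g. {91, 92}. So (X, τ) is disconnected.
Compute connected components by grouping points that agree on all clopens:
  component: {90, 93}
  component: {91, 92}


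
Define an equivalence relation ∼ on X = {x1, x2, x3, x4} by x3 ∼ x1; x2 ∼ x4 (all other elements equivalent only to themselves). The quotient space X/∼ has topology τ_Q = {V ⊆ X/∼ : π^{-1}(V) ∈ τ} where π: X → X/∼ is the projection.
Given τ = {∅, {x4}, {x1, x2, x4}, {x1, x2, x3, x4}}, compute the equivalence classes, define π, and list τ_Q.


X/∼ = {[x1=x3], [x2=x4]}; |τ_Q| = 2.

Equivalence classes: [x1=x3], [x2=x4].
Quotient map π: X → X/∼ sends x1 ↦ [x1=x3], x2 ↦ [x2=x4], x3 ↦ [x1=x3], x4 ↦ [x2=x4].
For each subset V ⊆ X/∼, compute π^{-1}(V) ⊆ X and check whether π^{-1}(V) ∈ τ. V is open in τ_Q iff π^{-1}(V) ∈ τ.
  V = {}: π^{-1}(V) = ∅ ∈ τ ✓.
  V = {[x1=x3]}: π^{-1}(V) = {x1, x3} ∉ τ ✗.
  V = {[x2=x4]}: π^{-1}(V) = {x2, x4} ∉ τ ✗.
  V = {[x1=x3], [x2=x4]}: π^{-1}(V) = {x1, x2, x3, x4} ∈ τ ✓.
Open sets in the quotient: τ_Q = {{}, {[x1=x3], [x2=x4]}} (2 elements).


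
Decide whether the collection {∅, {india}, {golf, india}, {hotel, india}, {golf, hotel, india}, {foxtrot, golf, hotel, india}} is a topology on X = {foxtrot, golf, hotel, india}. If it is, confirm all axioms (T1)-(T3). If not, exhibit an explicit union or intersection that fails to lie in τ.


τ IS a topology on X.

Axiom (T1): ∅ ∈ τ? Yes; X ∈ τ? Yes.
Axiom (T2/T3): check pairwise unions and intersections of members of τ.
All pairwise intersections and unions checked — each lies in τ. Therefore τ satisfies (T1), (T2), (T3): it IS a topology on X.


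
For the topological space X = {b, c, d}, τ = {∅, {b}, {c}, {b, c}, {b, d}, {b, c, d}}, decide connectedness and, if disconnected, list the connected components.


(X, τ) is disconnected; components = [{c}, {b, d}].

Find clopen sets (U ∈ τ with X ∖ U ∈ τ):
  U = ∅, X ∖ U = {b, c, d} — both open, so U is clopen.
  U = {c}, X ∖ U = {b, d} — both open, so U is clopen.
  U = {b, d}, X ∖ U = {c} — both open, so U is clopen.
  U = {b, c, d}, X ∖ U = ∅ — both open, so U is clopen.
Nontrivial clopen(s) exist: e.g. {c}. So (X, τ) is disconnected.
Compute connected components by grouping points that agree on all clopens:
  component: {c}
  component: {b, d}


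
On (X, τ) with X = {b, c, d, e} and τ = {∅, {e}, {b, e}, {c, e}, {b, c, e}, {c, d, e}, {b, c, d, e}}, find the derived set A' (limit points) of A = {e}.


A' = {b, c, d}

For each x ∈ X, list the open sets U ∈ τ with x ∈ U, then check whether U ∩ (A ∖ {x}) ≠ ∅ for every such U.
  x = b: opens ∋ x are {b, e}, {b, c, e}, {b, c, d, e}; each meets A ∖ {b}, so x IS a limit point.
  x = c: opens ∋ x are {c, e}, {b, c, e}, {c, d, e}, {b, c, d, e}; each meets A ∖ {c}, so x IS a limit point.
  x = d: opens ∋ x are {c, d, e}, {b, c, d, e}; each meets A ∖ {d}, so x IS a limit point.
  x = e: open {e} ∋ x has {e} ∩ (A ∖ {e}) = ∅, so x is NOT a limit point.
Collecting: A' = {b, c, d}.


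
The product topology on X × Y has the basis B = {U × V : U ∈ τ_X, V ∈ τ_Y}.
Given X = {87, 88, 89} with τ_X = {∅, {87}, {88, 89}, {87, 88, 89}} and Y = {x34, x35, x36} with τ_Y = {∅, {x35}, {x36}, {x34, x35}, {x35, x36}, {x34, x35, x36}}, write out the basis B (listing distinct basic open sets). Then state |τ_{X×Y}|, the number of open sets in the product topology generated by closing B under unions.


Basis B = {∅ × ∅, {87} × {x35}, {87} × {x36}, {87} × {x34, x35}, {87} × {x35, x36}, {88, 89} × {x35}, {88, 89} × {x36}, {87} × {x34, x35, x36}, {87, 88, 89} × {x35}, {87, 88, 89} × {x36}, {88, 89} × {x34, x35}, {88, 89} × {x35, x36}, {87, 88, 89} × {x34, x35}, {87, 88, 89} × {x35, x36}, {88, 89} × {x34, x35, x36}, {87, 88, 89} × {x34, x35, x36}}; |τ_{X×Y}| = 36.

Enumerate products U × V with U ∈ τ_X, V ∈ τ_Y (deduplicated):
  ∅ × ∅ = {} (∅)
  {87} × {x35} = {(87,x35)}
  {87} × {x36} = {(87,x36)}
  {87} × {x34, x35} = {(87,x34), (87,x35)}
  {87} × {x35, x36} = {(87,x35), (87,x36)}
  {88, 89} × {x35} = {(88,x35), (89,x35)}
  {88, 89} × {x36} = {(88,x36), (89,x36)}
  {87} × {x34, x35, x36} = {(87,x34), (87,x35), (87,x36)}
  {87, 88, 89} × {x35} = {(87,x35), (88,x35), (89,x35)}
  {87, 88, 89} × {x36} = {(87,x36), (88,x36), (89,x36)}
  {88, 89} × {x34, x35} = {(88,x34), (88,x35), (89,x34), (89,x35)}
  {88, 89} × {x35, x36} = {(88,x35), (88,x36), (89,x35), (89,x36)}
  {87, 88, 89} × {x34, x35} = {(87,x34), (87,x35), (88,x34), (88,x35), (89,x34), (89,x35)}
  {87, 88, 89} × {x35, x36} = {(87,x35), (87,x36), (88,x35), (88,x36), (89,x35), (89,x36)}
  {88, 89} × {x34, x35, x36} = {(88,x34), (88,x35), (88,x36), (89,x34), (89,x35), (89,x36)}
  {87, 88, 89} × {x34, x35, x36} = {(87,x34), (87,x35), (87,x36), (88,x34), (88,x35), (88,x36), (89,x34), (89,x35), (89,x36)}
These 16 distinct sets form the basis B.
Close under arbitrary unions to get τ_{X×Y}; counting gives |τ_{X×Y}| = 36.


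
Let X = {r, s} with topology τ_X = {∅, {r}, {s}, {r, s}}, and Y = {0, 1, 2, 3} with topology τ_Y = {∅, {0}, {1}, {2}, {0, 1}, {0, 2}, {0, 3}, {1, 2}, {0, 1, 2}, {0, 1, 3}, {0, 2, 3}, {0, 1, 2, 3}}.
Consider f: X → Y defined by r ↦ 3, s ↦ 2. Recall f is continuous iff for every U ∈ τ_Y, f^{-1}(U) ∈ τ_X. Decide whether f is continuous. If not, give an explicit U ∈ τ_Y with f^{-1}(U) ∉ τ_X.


f IS continuous.

Compute f^{-1}(U) for each U ∈ τ_Y:
  U = ∅: f^{-1}(U) = ∅ ∈ τ_X ✓.
  U = {0}: f^{-1}(U) = ∅ ∈ τ_X ✓.
  U = {1}: f^{-1}(U) = ∅ ∈ τ_X ✓.
  U = {2}: f^{-1}(U) = {s} ∈ τ_X ✓.
  U = {0, 1}: f^{-1}(U) = ∅ ∈ τ_X ✓.
  U = {0, 2}: f^{-1}(U) = {s} ∈ τ_X ✓.
  U = {0, 3}: f^{-1}(U) = {r} ∈ τ_X ✓.
  U = {1, 2}: f^{-1}(U) = {s} ∈ τ_X ✓.
  U = {0, 1, 2}: f^{-1}(U) = {s} ∈ τ_X ✓.
  U = {0, 1, 3}: f^{-1}(U) = {r} ∈ τ_X ✓.
  U = {0, 2, 3}: f^{-1}(U) = {r, s} ∈ τ_X ✓.
  U = {0, 1, 2, 3}: f^{-1}(U) = {r, s} ∈ τ_X ✓.
Every preimage lies in τ_X, so f IS continuous.


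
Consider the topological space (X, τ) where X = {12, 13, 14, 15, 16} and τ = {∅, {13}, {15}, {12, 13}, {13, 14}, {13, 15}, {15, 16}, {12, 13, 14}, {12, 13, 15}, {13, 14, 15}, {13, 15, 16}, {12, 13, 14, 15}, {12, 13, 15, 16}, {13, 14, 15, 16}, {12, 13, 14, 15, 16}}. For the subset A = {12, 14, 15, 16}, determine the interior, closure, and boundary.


int(A) = {15, 16}, cl(A) = {12, 14, 15, 16}, ∂A = {12, 14}.

Closed sets in (X, τ) are complements of opens:
  closed(X, τ) = {∅, {12}, {14}, {16}, {12, 14}, {12, 16}, {14, 16}, {15, 16}, {12, 13, 14}, {12, 14, 16}, {12, 15, 16}, {14, 15, 16}, {12, 13, 14, 16}, {12, 14, 15, 16}, {12, 13, 14, 15, 16}}.
int(A) = ⋃ {U ∈ τ : U ⊆ A}. Opens contained in A: ∅, {15}, {15, 16}.
Taking the union of these: int(A) = {15, 16}.
cl(A) = ⋂ {C closed : A ⊆ C}. Closed sets containing A: {12, 14, 15, 16}, {12, 13, 14, 15, 16}.
Intersecting these: cl(A) = {12, 14, 15, 16}.
∂A = cl(A) ∖ int(A) = {12, 14, 15, 16} ∖ {15, 16} = {12, 14}.


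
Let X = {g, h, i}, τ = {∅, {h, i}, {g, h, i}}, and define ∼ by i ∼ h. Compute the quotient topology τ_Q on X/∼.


X/∼ = {[g], [h=i]}; |τ_Q| = 3.

Equivalence classes: [g], [h=i].
Quotient map π: X → X/∼ sends g ↦ [g], h ↦ [h=i], i ↦ [h=i].
For each subset V ⊆ X/∼, compute π^{-1}(V) ⊆ X and check whether π^{-1}(V) ∈ τ. V is open in τ_Q iff π^{-1}(V) ∈ τ.
  V = {}: π^{-1}(V) = ∅ ∈ τ ✓.
  V = {[g]}: π^{-1}(V) = {g} ∉ τ ✗.
  V = {[h=i]}: π^{-1}(V) = {h, i} ∈ τ ✓.
  V = {[g], [h=i]}: π^{-1}(V) = {g, h, i} ∈ τ ✓.
Open sets in the quotient: τ_Q = {{}, {[h=i]}, {[g], [h=i]}} (3 elements).


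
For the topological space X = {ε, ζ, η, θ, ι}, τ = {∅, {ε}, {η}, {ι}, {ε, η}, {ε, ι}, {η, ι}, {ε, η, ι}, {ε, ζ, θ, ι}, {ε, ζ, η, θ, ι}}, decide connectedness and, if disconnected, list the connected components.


(X, τ) is disconnected; components = [{η}, {ε, ζ, θ, ι}].

Find clopen sets (U ∈ τ with X ∖ U ∈ τ):
  U = ∅, X ∖ U = {ε, ζ, η, θ, ι} — both open, so U is clopen.
  U = {η}, X ∖ U = {ε, ζ, θ, ι} — both open, so U is clopen.
  U = {ε, ζ, θ, ι}, X ∖ U = {η} — both open, so U is clopen.
  U = {ε, ζ, η, θ, ι}, X ∖ U = ∅ — both open, so U is clopen.
Nontrivial clopen(s) exist: e.g. {ε, ζ, θ, ι}. So (X, τ) is disconnected.
Compute connected components by grouping points that agree on all clopens:
  component: {η}
  component: {ε, ζ, θ, ι}


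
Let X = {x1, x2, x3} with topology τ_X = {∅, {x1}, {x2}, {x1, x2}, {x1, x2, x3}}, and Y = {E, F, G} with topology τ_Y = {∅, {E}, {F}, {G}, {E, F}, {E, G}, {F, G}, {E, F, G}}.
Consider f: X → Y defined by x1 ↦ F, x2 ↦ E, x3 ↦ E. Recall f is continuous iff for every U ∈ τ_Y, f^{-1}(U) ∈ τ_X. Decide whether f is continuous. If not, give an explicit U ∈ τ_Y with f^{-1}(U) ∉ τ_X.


f is NOT continuous.

Compute f^{-1}(U) for each U ∈ τ_Y:
  U = ∅: f^{-1}(U) = ∅ ∈ τ_X ✓.
  U = {E}: f^{-1}(U) = {x2, x3} ∉ τ_X ✗.
  U = {F}: f^{-1}(U) = {x1} ∈ τ_X ✓.
  U = {G}: f^{-1}(U) = ∅ ∈ τ_X ✓.
  U = {E, F}: f^{-1}(U) = {x1, x2, x3} ∈ τ_X ✓.
  U = {E, G}: f^{-1}(U) = {x2, x3} ∉ τ_X ✗.
  U = {F, G}: f^{-1}(U) = {x1} ∈ τ_X ✓.
  U = {E, F, G}: f^{-1}(U) = {x1, x2, x3} ∈ τ_X ✓.
Found U = {E} with f^{-1}(U) = {x2, x3} not in τ_X. Therefore f is NOT continuous.


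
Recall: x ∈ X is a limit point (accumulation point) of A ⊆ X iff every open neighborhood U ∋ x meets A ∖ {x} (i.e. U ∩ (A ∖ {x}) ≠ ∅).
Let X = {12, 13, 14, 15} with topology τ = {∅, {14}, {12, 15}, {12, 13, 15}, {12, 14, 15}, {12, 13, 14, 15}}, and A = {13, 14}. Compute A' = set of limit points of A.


A' = ∅

For each x ∈ X, list the open sets U ∈ τ with x ∈ U, then check whether U ∩ (A ∖ {x}) ≠ ∅ for every such U.
  x = 12: open {12, 15} ∋ x has {12, 15} ∩ (A ∖ {12}) = ∅, so x is NOT a limit point.
  x = 13: open {12, 13, 15} ∋ x has {12, 13, 15} ∩ (A ∖ {13}) = ∅, so x is NOT a limit point.
  x = 14: open {14} ∋ x has {14} ∩ (A ∖ {14}) = ∅, so x is NOT a limit point.
  x = 15: open {12, 15} ∋ x has {12, 15} ∩ (A ∖ {15}) = ∅, so x is NOT a limit point.
Collecting: A' = ∅.


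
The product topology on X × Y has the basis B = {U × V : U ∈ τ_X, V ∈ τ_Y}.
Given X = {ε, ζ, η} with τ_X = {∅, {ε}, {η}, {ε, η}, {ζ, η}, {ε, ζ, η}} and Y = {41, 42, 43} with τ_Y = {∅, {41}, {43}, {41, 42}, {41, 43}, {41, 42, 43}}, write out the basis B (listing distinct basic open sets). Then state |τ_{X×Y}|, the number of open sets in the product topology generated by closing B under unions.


Basis B = {∅ × ∅, {ε} × {41}, {ε} × {43}, {η} × {41}, {η} × {43}, {ε} × {41, 42}, {ε} × {41, 43}, {ε, η} × {41}, {ε, η} × {43}, {ζ, η} × {41}, {ζ, η} × {43}, {η} × {41, 42}, {η} × {41, 43}, {ε} × {41, 42, 43}, {ε, ζ, η} × {41}, {ε, ζ, η} × {43}, {η} × {41, 42, 43}, {ε, η} × {41, 42}, {ε, η} × {41, 43}, {ζ, η} × {41, 42}, {ζ, η} × {41, 43}, {ε, η} × {41, 42, 43}, {ε, ζ, η} × {41, 42}, {ε, ζ, η} × {41, 43}, {ζ, η} × {41, 42, 43}, {ε, ζ, η} × {41, 42, 43}}; |τ_{X×Y}| = 108.

Enumerate products U × V with U ∈ τ_X, V ∈ τ_Y (deduplicated):
  ∅ × ∅ = {} (∅)
  {ε} × {41} = {(ε,41)}
  {ε} × {43} = {(ε,43)}
  {η} × {41} = {(η,41)}
  {η} × {43} = {(η,43)}
  {ε} × {41, 42} = {(ε,41), (ε,42)}
  {ε} × {41, 43} = {(ε,41), (ε,43)}
  {ε, η} × {41} = {(ε,41), (η,41)}
  {ε, η} × {43} = {(ε,43), (η,43)}
  {ζ, η} × {41} = {(ζ,41), (η,41)}
  {ζ, η} × {43} = {(ζ,43), (η,43)}
  {η} × {41, 42} = {(η,41), (η,42)}
  {η} × {41, 43} = {(η,41), (η,43)}
  {ε} × {41, 42, 43} = {(ε,41), (ε,42), (ε,43)}
  {ε, ζ, η} × {41} = {(ε,41), (ζ,41), (η,41)}
  {ε, ζ, η} × {43} = {(ε,43), (ζ,43), (η,43)}
  {η} × {41, 42, 43} = {(η,41), (η,42), (η,43)}
  {ε, η} × {41, 42} = {(ε,41), (ε,42), (η,41), (η,42)}
  {ε, η} × {41, 43} = {(ε,41), (ε,43), (η,41), (η,43)}
  {ζ, η} × {41, 42} = {(ζ,41), (ζ,42), (η,41), (η,42)}
  {ζ, η} × {41, 43} = {(ζ,41), (ζ,43), (η,41), (η,43)}
  {ε, η} × {41, 42, 43} = {(ε,41), (ε,42), (ε,43), (η,41), (η,42), (η,43)}
  {ε, ζ, η} × {41, 42} = {(ε,41), (ε,42), (ζ,41), (ζ,42), (η,41), (η,42)}
  {ε, ζ, η} × {41, 43} = {(ε,41), (ε,43), (ζ,41), (ζ,43), (η,41), (η,43)}
  {ζ, η} × {41, 42, 43} = {(ζ,41), (ζ,42), (ζ,43), (η,41), (η,42), (η,43)}
  {ε, ζ, η} × {41, 42, 43} = {(ε,41), (ε,42), (ε,43), (ζ,41), (ζ,42), (ζ,43), (η,41), (η,42), (η,43)}
These 26 distinct sets form the basis B.
Close under arbitrary unions to get τ_{X×Y}; counting gives |τ_{X×Y}| = 108.
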